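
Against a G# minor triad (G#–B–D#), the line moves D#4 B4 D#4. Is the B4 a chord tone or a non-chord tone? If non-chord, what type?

Chord tone (the third of G# minor triad).

G# minor triad contains G#, B, D#; B is the third, so it is a chord tone.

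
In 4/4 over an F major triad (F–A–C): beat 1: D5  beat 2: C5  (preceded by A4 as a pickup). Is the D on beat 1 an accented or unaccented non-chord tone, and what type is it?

Accented appoggiatura.

The harmony at that moment is F major triad (F, A, C); D5 is not a chord tone.
It is approached by leap up from A4 and left by step down to C5.
Leap in, step out — an appoggiatura.
It falls on the downbeat, so it is accented.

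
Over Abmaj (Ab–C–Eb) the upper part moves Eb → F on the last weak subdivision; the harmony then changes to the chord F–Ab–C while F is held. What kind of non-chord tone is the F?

The harmony at that moment is Ab major triad (Ab, C, Eb); F is not a chord tone.
It is approached by step up from Eb and then sustained as the same pitch into the next harmony.
Arriving early and becoming a chord tone when the harmony changes — an anticipation.

F is an anticipation.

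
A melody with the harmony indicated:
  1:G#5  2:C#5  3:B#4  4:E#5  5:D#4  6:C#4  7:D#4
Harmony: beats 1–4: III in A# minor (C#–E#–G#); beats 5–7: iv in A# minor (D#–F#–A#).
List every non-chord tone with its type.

The harmony at that moment is C# major triad (C#, E#, G#); B#4 is not a chord tone.
It is approached by step down from C#5 and left by leap up to E#5.
Step in, leap out — an escape tone.
The harmony at that moment is D# minor triad (D#, F#, A#); C#4 is not a chord tone.
It is approached by step down from D#4 and left by step up to D#4.
Step away and step back to the same note — a neighbor tone (lower neighbor).

B#4 (beat 3) — escape tone; C#4 (beat 6) — neighbor tone.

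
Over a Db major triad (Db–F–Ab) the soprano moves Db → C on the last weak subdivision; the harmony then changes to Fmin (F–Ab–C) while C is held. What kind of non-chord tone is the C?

The harmony at that moment is Db major triad (Db, F, Ab); C is not a chord tone.
It is approached by step down from Db and then sustained as the same pitch into the next harmony.
Arriving early and becoming a chord tone when the harmony changes — an anticipation.

C is an anticipation.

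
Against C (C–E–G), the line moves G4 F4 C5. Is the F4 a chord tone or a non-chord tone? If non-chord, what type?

The harmony at that moment is C major triad (C, E, G); F4 is not a chord tone.
It is approached by step down from G4 and left by leap up to C5.
Step in, leap out — an escape tone.

Non-chord tone — an escape tone.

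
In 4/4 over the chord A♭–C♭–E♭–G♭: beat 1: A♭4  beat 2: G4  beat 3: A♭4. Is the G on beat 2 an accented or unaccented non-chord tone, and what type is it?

Unaccented neighbor tone.

The harmony at that moment is A♭ minor seventh chord (A♭, C♭, E♭, G♭); G4 is not a chord tone.
It is approached by step down from A♭4 and left by step up to A♭4.
Step away and step back to the same note — a neighbor tone (lower neighbor).
It falls on a weak beat, so it is unaccented.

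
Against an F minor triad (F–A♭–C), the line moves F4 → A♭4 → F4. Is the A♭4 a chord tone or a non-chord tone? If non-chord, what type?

Chord tone (the third of F minor triad).

F minor triad contains F, A♭, C; A♭ is the third, so it is a chord tone.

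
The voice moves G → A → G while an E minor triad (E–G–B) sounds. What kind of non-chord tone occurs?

A is a neighbor tone.

The harmony at that moment is E minor triad (E, G, B); A is not a chord tone.
It is approached by step up from G and left by step down to G.
Step away and step back to the same note — a neighbor tone (upper neighbor).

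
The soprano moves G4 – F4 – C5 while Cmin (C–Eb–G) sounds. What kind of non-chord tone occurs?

The harmony at that moment is C minor triad (C, Eb, G); F4 is not a chord tone.
It is approached by step down from G4 and left by leap up to C5.
Step in, leap out — an escape tone.

F4 is an escape tone.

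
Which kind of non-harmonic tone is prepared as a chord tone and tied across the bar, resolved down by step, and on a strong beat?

Approach: by preparation — the pitch is first a chord tone, then held (tied or repeated) while the harmony changes under it. Departure: down by step. Metric position: strong.
A prepared dissonance that resolves downward by step — a suspension. (The same figure resolving upward would be a retardation.)

Suspension.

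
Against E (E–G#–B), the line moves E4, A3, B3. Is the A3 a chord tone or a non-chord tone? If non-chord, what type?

The harmony at that moment is E major triad (E, G#, B); A3 is not a chord tone.
It is approached by leap down from E4 and left by step up to B3.
Leap in, step out — an appoggiatura.

Non-chord tone — an appoggiatura.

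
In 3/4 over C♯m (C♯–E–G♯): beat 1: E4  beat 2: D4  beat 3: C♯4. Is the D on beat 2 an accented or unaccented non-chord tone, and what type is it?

The harmony at that moment is C♯ minor triad (C♯, E, G♯); D4 is not a chord tone.
It is approached by step down from E4 and left by step down to C♯4.
Step in, step out in the same direction — a passing tone.
It falls on a weak beat, so it is unaccented.

Unaccented passing tone.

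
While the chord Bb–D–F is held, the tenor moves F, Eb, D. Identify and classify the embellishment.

The harmony at that moment is Bb major triad (Bb, D, F); Eb is not a chord tone.
It is approached by step down from F and left by step down to D.
Step in, step out in the same direction — a passing tone.

Eb is a passing tone.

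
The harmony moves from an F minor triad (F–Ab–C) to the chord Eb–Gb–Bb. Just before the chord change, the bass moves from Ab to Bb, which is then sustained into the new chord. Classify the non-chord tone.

The harmony at that moment is F minor triad (F, Ab, C); Bb is not a chord tone.
It is approached by step up from Ab and then sustained as the same pitch into the next harmony.
Arriving early and becoming a chord tone when the harmony changes — an anticipation.

Bb is an anticipation.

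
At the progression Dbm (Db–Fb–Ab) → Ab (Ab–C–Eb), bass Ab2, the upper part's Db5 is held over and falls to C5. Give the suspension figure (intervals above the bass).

4–3 suspension.

At the second chord the bass is Ab2. The suspended Db5 lies a fourth above the bass; after resolving down by step to C5, the interval above the bass becomes a third.
Suspension figures are named by those two intervals: 4–3.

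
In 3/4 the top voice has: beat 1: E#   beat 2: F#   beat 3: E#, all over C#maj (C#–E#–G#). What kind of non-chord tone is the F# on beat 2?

The harmony at that moment is C# major triad (C#, E#, G#); F# is not a chord tone.
It is approached by step up from E# and left by step down to E#.
Step away and step back to the same note — a neighbor tone (upper neighbor).

Upper neighbor tone.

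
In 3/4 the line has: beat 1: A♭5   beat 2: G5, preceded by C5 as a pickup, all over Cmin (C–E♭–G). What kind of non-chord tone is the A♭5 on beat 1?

The harmony at that moment is C minor triad (C, E♭, G); A♭5 is not a chord tone.
It is approached by leap up from C5 and left by step down to G5.
Leap in, step out, metrically accented — an appoggiatura.

Appoggiatura.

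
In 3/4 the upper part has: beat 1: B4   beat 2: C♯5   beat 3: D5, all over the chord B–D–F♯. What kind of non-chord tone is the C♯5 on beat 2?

The harmony at that moment is B minor triad (B, D, F♯); C♯5 is not a chord tone.
It is approached by step up from B4 and left by step up to D5.
Step in, step out in the same direction — a passing tone.

Passing tone.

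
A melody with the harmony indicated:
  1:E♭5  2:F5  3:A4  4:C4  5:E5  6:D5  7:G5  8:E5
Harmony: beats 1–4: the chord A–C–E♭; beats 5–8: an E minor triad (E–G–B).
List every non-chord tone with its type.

The harmony at that moment is A diminished triad (A, C, E♭); F5 is not a chord tone.
It is approached by step up from E♭5 and left by leap down to A4.
Step in, leap out — an escape tone.
The harmony at that moment is E minor triad (E, G, B); D5 is not a chord tone.
It is approached by step down from E5 and left by leap up to G5.
Step in, leap out — an escape tone.

F5 (beat 2) — escape tone; D5 (beat 6) — escape tone.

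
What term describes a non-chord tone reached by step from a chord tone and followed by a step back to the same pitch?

Neighbor tone.

Approach: by step. Departure: by step in the opposite direction, back to the starting pitch.
Stepwise on both sides but reversing to return to the same chord tone — a neighbor tone. (Had it continued onward in the same direction it would be a passing tone instead.)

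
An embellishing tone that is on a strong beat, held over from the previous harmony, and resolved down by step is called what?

Approach: by preparation — the pitch is first a chord tone, then held (tied or repeated) while the harmony changes under it. Departure: down by step. Metric position: strong.
A prepared dissonance that resolves downward by step — a suspension. (The same figure resolving upward would be a retardation.)

Suspension.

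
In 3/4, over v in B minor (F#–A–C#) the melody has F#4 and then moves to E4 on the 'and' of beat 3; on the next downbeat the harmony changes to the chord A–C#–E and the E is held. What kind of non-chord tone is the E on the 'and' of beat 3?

Anticipation.

The harmony at that moment is F# minor triad (F#, A, C#); E4 is not a chord tone.
It is approached by step down from F#4 and then sustained as the same pitch into the next harmony.
Arriving early and becoming a chord tone when the harmony changes — an anticipation.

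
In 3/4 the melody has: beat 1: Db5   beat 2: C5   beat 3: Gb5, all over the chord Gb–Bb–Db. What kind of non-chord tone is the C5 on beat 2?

Escape tone.

The harmony at that moment is Gb major triad (Gb, Bb, Db); C5 is not a chord tone.
It is approached by step down from Db5 and left by leap up to Gb5.
Step in, leap out, on a weak beat — an escape tone.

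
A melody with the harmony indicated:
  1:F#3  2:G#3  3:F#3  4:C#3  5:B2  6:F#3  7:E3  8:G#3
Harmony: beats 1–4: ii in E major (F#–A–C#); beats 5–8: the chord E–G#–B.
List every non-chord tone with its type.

G#3 (beat 2) — neighbor tone; F#3 (beat 6) — appoggiatura.

The harmony at that moment is F# minor triad (F#, A, C#); G#3 is not a chord tone.
It is approached by step up from F#3 and left by step down to F#3.
Step away and step back to the same note — a neighbor tone (upper neighbor).
The harmony at that moment is E major triad (E, G#, B); F#3 is not a chord tone.
It is approached by leap up from B2 and left by step down to E3.
Leap in, step out — an appoggiatura.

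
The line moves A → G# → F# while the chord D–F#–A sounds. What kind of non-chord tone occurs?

The harmony at that moment is D major triad (D, F#, A); G# is not a chord tone.
It is approached by step down from A and left by step down to F#.
Step in, step out in the same direction — a passing tone.

G# is a passing tone.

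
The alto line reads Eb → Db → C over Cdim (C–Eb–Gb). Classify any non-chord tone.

Db is a passing tone.

The harmony at that moment is C diminished triad (C, Eb, Gb); Db is not a chord tone.
It is approached by step down from Eb and left by step down to C.
Step in, step out in the same direction — a passing tone.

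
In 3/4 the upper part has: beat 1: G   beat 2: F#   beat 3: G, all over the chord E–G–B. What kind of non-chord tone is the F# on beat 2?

The harmony at that moment is E minor triad (E, G, B); F# is not a chord tone.
It is approached by step down from G and left by step up to G.
Step away and step back to the same note — a neighbor tone (lower neighbor).

Lower neighbor tone.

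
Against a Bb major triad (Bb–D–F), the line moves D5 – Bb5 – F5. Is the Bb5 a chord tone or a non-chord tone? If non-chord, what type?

Chord tone (the root of Bb major triad).

Bb major triad contains Bb, D, F; Bb is the root, so it is a chord tone.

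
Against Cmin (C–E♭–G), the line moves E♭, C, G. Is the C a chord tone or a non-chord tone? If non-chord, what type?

Chord tone (the root of C minor triad).

C minor triad contains C, E♭, G; C is the root, so it is a chord tone.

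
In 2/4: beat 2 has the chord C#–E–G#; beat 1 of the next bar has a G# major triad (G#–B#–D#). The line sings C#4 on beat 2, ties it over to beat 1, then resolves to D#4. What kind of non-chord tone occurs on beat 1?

Retardation.

The harmony at that moment is G# major triad (G#, B#, D#); C#4 is not a chord tone.
It is held over (the same pitch as the preceding C#4) and left by step up to D#4.
Held over from the previous chord and resolving up by step — a retardation.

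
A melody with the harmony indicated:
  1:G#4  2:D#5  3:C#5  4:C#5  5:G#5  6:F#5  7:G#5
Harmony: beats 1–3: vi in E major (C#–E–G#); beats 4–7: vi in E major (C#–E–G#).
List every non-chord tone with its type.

The harmony at that moment is C# minor triad (C#, E, G#); D#5 is not a chord tone.
It is approached by leap up from G#4 and left by step down to C#5.
Leap in, step out — an appoggiatura.
The harmony at that moment is C# minor triad (C#, E, G#); F#5 is not a chord tone.
It is approached by step down from G#5 and left by step up to G#5.
Step away and step back to the same note — a neighbor tone (lower neighbor).

D#5 (beat 2) — appoggiatura; F#5 (beat 6) — neighbor tone.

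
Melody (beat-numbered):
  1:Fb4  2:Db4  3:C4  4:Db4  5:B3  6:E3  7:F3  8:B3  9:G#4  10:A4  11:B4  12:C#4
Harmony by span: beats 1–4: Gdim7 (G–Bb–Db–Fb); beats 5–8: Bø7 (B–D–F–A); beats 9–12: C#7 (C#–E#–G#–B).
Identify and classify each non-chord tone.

C4 (beat 3) — neighbor tone; E3 (beat 6) — appoggiatura; A4 (beat 10) — passing tone.

The harmony at that moment is G diminished seventh chord (G, Bb, Db, Fb); C4 is not a chord tone.
It is approached by step down from Db4 and left by step up to Db4.
Step away and step back to the same note — a neighbor tone (lower neighbor).
The harmony at that moment is B half-diminished seventh chord (B, D, F, A); E3 is not a chord tone.
It is approached by leap down from B3 and left by step up to F3.
Leap in, step out — an appoggiatura.
The harmony at that moment is C# dominant seventh chord (C#, E#, G#, B); A4 is not a chord tone.
It is approached by step up from G#4 and left by step up to B4.
Step in, step out in the same direction — a passing tone.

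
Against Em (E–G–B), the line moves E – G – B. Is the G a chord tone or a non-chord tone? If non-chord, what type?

E minor triad contains E, G, B; G is the third, so it is a chord tone.

Chord tone (the third of E minor triad).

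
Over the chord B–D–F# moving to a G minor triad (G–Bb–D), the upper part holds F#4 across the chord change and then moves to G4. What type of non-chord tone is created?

F#4 is a retardation.

The harmony at that moment is G minor triad (G, Bb, D); F#4 is not a chord tone.
It is held over (the same pitch as the preceding F#4) and left by step up to G4.
Held over from the previous chord and resolving up by step — a retardation.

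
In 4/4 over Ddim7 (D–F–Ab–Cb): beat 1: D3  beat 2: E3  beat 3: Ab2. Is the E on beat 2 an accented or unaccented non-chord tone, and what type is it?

The harmony at that moment is D diminished seventh chord (D, F, Ab, Cb); E3 is not a chord tone.
It is approached by step up from D3 and left by leap down to Ab2.
Step in, leap out — an escape tone.
It falls on a weak beat, so it is unaccented.

Unaccented escape tone.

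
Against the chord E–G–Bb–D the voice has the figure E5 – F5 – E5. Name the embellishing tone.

F5 is a neighbor tone.

The harmony at that moment is E half-diminished seventh chord (E, G, Bb, D); F5 is not a chord tone.
It is approached by step up from E5 and left by step down to E5.
Step away and step back to the same note — a neighbor tone (upper neighbor).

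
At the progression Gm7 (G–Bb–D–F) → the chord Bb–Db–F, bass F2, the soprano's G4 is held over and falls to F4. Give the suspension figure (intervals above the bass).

9–8 suspension.

At the second chord the bass is F2. The suspended G4 lies a ninth above the bass; after resolving down by step to F4, the interval above the bass becomes an octave.
Suspension figures are named by those two intervals: 9–8.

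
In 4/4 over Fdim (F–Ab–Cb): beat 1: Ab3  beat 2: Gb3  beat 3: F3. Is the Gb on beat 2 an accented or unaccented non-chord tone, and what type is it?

The harmony at that moment is F diminished triad (F, Ab, Cb); Gb3 is not a chord tone.
It is approached by step down from Ab3 and left by step down to F3.
Step in, step out in the same direction — a passing tone.
It falls on a weak beat, so it is unaccented.

Unaccented passing tone.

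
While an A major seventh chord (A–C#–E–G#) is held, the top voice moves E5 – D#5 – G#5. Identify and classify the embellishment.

The harmony at that moment is A major seventh chord (A, C#, E, G#); D#5 is not a chord tone.
It is approached by step down from E5 and left by leap up to G#5.
Step in, leap out — an escape tone.

D#5 is an escape tone.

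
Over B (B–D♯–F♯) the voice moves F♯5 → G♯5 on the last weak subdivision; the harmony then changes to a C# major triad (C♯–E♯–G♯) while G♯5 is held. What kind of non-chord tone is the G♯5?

The harmony at that moment is B major triad (B, D♯, F♯); G♯5 is not a chord tone.
It is approached by step up from F♯5 and then sustained as the same pitch into the next harmony.
Arriving early and becoming a chord tone when the harmony changes — an anticipation.

G♯5 is an anticipation.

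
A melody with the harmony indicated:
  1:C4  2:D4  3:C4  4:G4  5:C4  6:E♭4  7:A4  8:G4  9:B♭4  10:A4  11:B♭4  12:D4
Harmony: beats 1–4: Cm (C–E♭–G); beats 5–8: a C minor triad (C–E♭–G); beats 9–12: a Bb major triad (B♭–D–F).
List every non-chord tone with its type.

The harmony at that moment is C minor triad (C, E♭, G); D4 is not a chord tone.
It is approached by step up from C4 and left by step down to C4.
Step away and step back to the same note — a neighbor tone (upper neighbor).
The harmony at that moment is C minor triad (C, E♭, G); A4 is not a chord tone.
It is approached by leap up from E♭4 and left by step down to G4.
Leap in, step out — an appoggiatura.
The harmony at that moment is B♭ major triad (B♭, D, F); A4 is not a chord tone.
It is approached by step down from B♭4 and left by step up to B♭4.
Step away and step back to the same note — a neighbor tone (lower neighbor).

D4 (beat 2) — neighbor tone; A4 (beat 7) — appoggiatura; A4 (beat 10) — neighbor tone.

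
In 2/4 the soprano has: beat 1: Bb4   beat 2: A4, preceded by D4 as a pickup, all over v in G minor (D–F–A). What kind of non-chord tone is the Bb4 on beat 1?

The harmony at that moment is D minor triad (D, F, A); Bb4 is not a chord tone.
It is approached by leap up from D4 and left by step down to A4.
Leap in, step out, metrically accented — an appoggiatura.

Appoggiatura.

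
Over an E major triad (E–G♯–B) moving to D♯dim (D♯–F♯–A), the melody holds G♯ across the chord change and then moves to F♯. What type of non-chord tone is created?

G♯ is a suspension.

The harmony at that moment is D♯ diminished triad (D♯, F♯, A); G♯ is not a chord tone.
It is held over (the same pitch as the preceding G♯) and left by step down to F♯.
Held over from the previous chord and resolving down by step — a suspension.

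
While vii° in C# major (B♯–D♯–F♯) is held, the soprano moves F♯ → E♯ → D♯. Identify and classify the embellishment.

E♯ is a passing tone.

The harmony at that moment is B♯ diminished triad (B♯, D♯, F♯); E♯ is not a chord tone.
It is approached by step down from F♯ and left by step down to D♯.
Step in, step out in the same direction — a passing tone.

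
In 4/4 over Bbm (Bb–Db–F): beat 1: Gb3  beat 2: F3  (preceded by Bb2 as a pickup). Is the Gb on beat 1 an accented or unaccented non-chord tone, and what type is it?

Accented appoggiatura.

The harmony at that moment is Bb minor triad (Bb, Db, F); Gb3 is not a chord tone.
It is approached by leap up from Bb2 and left by step down to F3.
Leap in, step out — an appoggiatura.
It falls on the downbeat, so it is accented.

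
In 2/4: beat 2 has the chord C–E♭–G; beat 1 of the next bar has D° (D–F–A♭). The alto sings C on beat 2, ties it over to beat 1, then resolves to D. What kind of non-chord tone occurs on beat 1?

Retardation.

The harmony at that moment is D diminished triad (D, F, A♭); C is not a chord tone.
It is held over (the same pitch as the preceding C) and left by step up to D.
Held over from the previous chord and resolving up by step — a retardation.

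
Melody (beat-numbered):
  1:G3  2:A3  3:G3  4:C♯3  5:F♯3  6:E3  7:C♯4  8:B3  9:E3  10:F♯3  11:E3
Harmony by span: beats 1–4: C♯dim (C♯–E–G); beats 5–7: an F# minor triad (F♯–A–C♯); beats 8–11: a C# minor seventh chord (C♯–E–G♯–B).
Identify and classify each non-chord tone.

A3 (beat 2) — neighbor tone; E3 (beat 6) — escape tone; F♯3 (beat 10) — neighbor tone.

The harmony at that moment is C♯ diminished triad (C♯, E, G); A3 is not a chord tone.
It is approached by step up from G3 and left by step down to G3.
Step away and step back to the same note — a neighbor tone (upper neighbor).
The harmony at that moment is F♯ minor triad (F♯, A, C♯); E3 is not a chord tone.
It is approached by step down from F♯3 and left by leap up to C♯4.
Step in, leap out — an escape tone.
The harmony at that moment is C♯ minor seventh chord (C♯, E, G♯, B); F♯3 is not a chord tone.
It is approached by step up from E3 and left by step down to E3.
Step away and step back to the same note — a neighbor tone (upper neighbor).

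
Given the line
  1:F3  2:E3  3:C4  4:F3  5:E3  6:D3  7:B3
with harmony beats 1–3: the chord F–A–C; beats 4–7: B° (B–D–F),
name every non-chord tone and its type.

E3 (beat 2) — escape tone; E3 (beat 5) — passing tone.

The harmony at that moment is F major triad (F, A, C); E3 is not a chord tone.
It is approached by step down from F3 and left by leap up to C4.
Step in, leap out — an escape tone.
The harmony at that moment is B diminished triad (B, D, F); E3 is not a chord tone.
It is approached by step down from F3 and left by step down to D3.
Step in, step out in the same direction — a passing tone.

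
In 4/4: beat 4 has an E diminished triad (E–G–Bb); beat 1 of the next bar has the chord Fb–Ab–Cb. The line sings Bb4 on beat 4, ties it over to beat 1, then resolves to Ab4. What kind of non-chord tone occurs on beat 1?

Suspension.

The harmony at that moment is Fb major triad (Fb, Ab, Cb); Bb4 is not a chord tone.
It is held over (the same pitch as the preceding Bb4) and left by step down to Ab4.
Held over from the previous chord and resolving down by step — a suspension.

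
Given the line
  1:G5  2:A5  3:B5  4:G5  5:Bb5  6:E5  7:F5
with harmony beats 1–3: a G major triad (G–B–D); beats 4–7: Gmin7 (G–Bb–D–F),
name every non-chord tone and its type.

A5 (beat 2) — passing tone; E5 (beat 6) — appoggiatura.

The harmony at that moment is G major triad (G, B, D); A5 is not a chord tone.
It is approached by step up from G5 and left by step up to B5.
Step in, step out in the same direction — a passing tone.
The harmony at that moment is G minor seventh chord (G, Bb, D, F); E5 is not a chord tone.
It is approached by leap down from Bb5 and left by step up to F5.
Leap in, step out — an appoggiatura.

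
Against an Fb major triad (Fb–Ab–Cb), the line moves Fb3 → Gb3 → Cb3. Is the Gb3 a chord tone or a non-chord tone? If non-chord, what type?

The harmony at that moment is Fb major triad (Fb, Ab, Cb); Gb3 is not a chord tone.
It is approached by step up from Fb3 and left by leap down to Cb3.
Step in, leap out — an escape tone.

Non-chord tone — an escape tone.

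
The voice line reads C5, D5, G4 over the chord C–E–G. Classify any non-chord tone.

D5 is an escape tone.

The harmony at that moment is C major triad (C, E, G); D5 is not a chord tone.
It is approached by step up from C5 and left by leap down to G4.
Step in, leap out — an escape tone.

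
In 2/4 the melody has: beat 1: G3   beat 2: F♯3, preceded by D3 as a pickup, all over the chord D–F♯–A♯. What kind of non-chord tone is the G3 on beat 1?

The harmony at that moment is D augmented triad (D, F♯, A♯); G3 is not a chord tone.
It is approached by leap up from D3 and left by step down to F♯3.
Leap in, step out, metrically accented — an appoggiatura.

Appoggiatura.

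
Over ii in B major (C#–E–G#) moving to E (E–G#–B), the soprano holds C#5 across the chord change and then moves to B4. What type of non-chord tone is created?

The harmony at that moment is E major triad (E, G#, B); C#5 is not a chord tone.
It is held over (the same pitch as the preceding C#5) and left by step down to B4.
Held over from the previous chord and resolving down by step — a suspension.

C#5 is a suspension.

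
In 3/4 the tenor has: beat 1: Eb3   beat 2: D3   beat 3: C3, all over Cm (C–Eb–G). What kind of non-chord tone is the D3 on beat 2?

The harmony at that moment is C minor triad (C, Eb, G); D3 is not a chord tone.
It is approached by step down from Eb3 and left by step down to C3.
Step in, step out in the same direction — a passing tone.

Passing tone.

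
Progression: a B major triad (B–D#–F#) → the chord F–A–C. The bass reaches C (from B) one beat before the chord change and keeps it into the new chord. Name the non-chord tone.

The harmony at that moment is B major triad (B, D#, F#); C is not a chord tone.
It is approached by step up from B and then sustained as the same pitch into the next harmony.
Arriving early and becoming a chord tone when the harmony changes — an anticipation.

C is an anticipation.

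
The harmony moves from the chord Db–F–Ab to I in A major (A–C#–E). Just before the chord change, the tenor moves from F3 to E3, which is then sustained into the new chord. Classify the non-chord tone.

E3 is an anticipation.

The harmony at that moment is Db major triad (Db, F, Ab); E3 is not a chord tone.
It is approached by step down from F3 and then sustained as the same pitch into the next harmony.
Arriving early and becoming a chord tone when the harmony changes — an anticipation.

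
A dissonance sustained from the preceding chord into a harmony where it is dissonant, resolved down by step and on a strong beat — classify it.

Approach: by preparation — the pitch is first a chord tone, then held (tied or repeated) while the harmony changes under it. Departure: down by step. Metric position: strong.
A prepared dissonance that resolves downward by step — a suspension. (The same figure resolving upward would be a retardation.)

Suspension.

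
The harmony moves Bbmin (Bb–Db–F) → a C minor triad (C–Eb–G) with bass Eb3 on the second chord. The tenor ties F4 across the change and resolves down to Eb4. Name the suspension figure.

At the second chord the bass is Eb3. The suspended F4 lies a ninth above the bass; after resolving down by step to Eb4, the interval above the bass becomes an octave.
Suspension figures are named by those two intervals: 9–8.

9–8 suspension.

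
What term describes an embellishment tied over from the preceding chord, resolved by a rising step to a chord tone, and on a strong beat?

Retardation.

Approach: by preparation — the pitch is first a chord tone, then held (tied or repeated) while the harmony changes under it. Departure: up by step. Metric position: strong.
A prepared dissonance that resolves upward by step — a retardation. (The same figure resolving downward would be a suspension.)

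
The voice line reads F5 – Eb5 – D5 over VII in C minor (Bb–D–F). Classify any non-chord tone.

The harmony at that moment is Bb major triad (Bb, D, F); Eb5 is not a chord tone.
It is approached by step down from F5 and left by step down to D5.
Step in, step out in the same direction — a passing tone.

Eb5 is a passing tone.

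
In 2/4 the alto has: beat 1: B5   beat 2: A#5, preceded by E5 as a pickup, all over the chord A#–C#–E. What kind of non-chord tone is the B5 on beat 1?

The harmony at that moment is A# diminished triad (A#, C#, E); B5 is not a chord tone.
It is approached by leap up from E5 and left by step down to A#5.
Leap in, step out, metrically accented — an appoggiatura.

Appoggiatura.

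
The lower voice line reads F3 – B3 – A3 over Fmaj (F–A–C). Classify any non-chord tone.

The harmony at that moment is F major triad (F, A, C); B3 is not a chord tone.
It is approached by leap up from F3 and left by step down to A3.
Leap in, step out — an appoggiatura.

B3 is an appoggiatura.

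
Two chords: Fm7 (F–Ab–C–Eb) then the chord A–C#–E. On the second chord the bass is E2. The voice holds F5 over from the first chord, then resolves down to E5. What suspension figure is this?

9–8 suspension.

At the second chord the bass is E2. The suspended F5 lies a ninth above the bass; after resolving down by step to E5, the interval above the bass becomes an octave.
Suspension figures are named by those two intervals: 9–8.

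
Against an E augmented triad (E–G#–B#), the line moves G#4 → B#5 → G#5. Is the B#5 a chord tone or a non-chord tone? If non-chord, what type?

Chord tone (the fifth of E augmented triad).

E augmented triad contains E, G#, B#; B# is the fifth, so it is a chord tone.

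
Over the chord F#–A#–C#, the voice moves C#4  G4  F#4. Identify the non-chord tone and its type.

The harmony at that moment is F# major triad (F#, A#, C#); G4 is not a chord tone.
It is approached by leap up from C#4 and left by step down to F#4.
Leap in, step out — an appoggiatura.

G4 is an appoggiatura.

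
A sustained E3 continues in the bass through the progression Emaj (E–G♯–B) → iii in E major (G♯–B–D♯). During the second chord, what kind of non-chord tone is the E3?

The harmony at that moment is G♯ minor triad (G♯, B, D♯); E3 is not a chord tone.
It is held over (the same pitch as the preceding E3) and then sustained as the same pitch into the next harmony.
Sustained through a change of harmony — a pedal tone.

Pedal tone (pedal point).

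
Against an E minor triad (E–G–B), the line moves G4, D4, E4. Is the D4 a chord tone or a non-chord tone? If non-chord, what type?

The harmony at that moment is E minor triad (E, G, B); D4 is not a chord tone.
It is approached by leap down from G4 and left by step up to E4.
Leap in, step out — an appoggiatura.

Non-chord tone — an appoggiatura.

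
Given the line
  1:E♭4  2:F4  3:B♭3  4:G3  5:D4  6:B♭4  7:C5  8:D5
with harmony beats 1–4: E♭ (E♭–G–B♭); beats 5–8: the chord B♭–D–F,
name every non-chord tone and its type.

F4 (beat 2) — escape tone; C5 (beat 7) — passing tone.

The harmony at that moment is E♭ major triad (E♭, G, B♭); F4 is not a chord tone.
It is approached by step up from E♭4 and left by leap down to B♭3.
Step in, leap out — an escape tone.
The harmony at that moment is B♭ major triad (B♭, D, F); C5 is not a chord tone.
It is approached by step up from B♭4 and left by step up to D5.
Step in, step out in the same direction — a passing tone.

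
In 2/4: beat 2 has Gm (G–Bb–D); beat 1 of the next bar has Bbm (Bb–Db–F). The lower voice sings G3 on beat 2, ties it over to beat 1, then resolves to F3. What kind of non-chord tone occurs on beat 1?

Suspension.

The harmony at that moment is Bb minor triad (Bb, Db, F); G3 is not a chord tone.
It is held over (the same pitch as the preceding G3) and left by step down to F3.
Held over from the previous chord and resolving down by step — a suspension.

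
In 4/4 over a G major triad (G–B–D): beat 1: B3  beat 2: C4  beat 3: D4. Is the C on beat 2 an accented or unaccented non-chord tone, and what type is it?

The harmony at that moment is G major triad (G, B, D); C4 is not a chord tone.
It is approached by step up from B3 and left by step up to D4.
Step in, step out in the same direction — a passing tone.
It falls on a weak beat, so it is unaccented.

Unaccented passing tone.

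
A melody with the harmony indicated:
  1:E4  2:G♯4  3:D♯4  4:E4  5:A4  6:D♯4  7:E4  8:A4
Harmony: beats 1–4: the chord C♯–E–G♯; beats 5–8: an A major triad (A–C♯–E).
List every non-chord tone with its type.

D♯4 (beat 3) — appoggiatura; D♯4 (beat 6) — appoggiatura.

The harmony at that moment is C♯ minor triad (C♯, E, G♯); D♯4 is not a chord tone.
It is approached by leap down from G♯4 and left by step up to E4.
Leap in, step out — an appoggiatura.
The harmony at that moment is A major triad (A, C♯, E); D♯4 is not a chord tone.
It is approached by leap down from A4 and left by step up to E4.
Leap in, step out — an appoggiatura.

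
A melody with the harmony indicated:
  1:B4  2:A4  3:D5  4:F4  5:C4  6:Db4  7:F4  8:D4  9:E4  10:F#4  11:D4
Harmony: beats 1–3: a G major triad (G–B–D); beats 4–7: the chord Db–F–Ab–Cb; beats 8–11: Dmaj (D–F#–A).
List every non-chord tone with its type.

A4 (beat 2) — escape tone; C4 (beat 5) — appoggiatura; E4 (beat 9) — passing tone.

The harmony at that moment is G major triad (G, B, D); A4 is not a chord tone.
It is approached by step down from B4 and left by leap up to D5.
Step in, leap out — an escape tone.
The harmony at that moment is Db dominant seventh chord (Db, F, Ab, Cb); C4 is not a chord tone.
It is approached by leap down from F4 and left by step up to Db4.
Leap in, step out — an appoggiatura.
The harmony at that moment is D major triad (D, F#, A); E4 is not a chord tone.
It is approached by step up from D4 and left by step up to F#4.
Step in, step out in the same direction — a passing tone.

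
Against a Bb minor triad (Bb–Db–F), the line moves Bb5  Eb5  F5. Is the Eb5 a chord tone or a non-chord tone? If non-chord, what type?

Non-chord tone — an appoggiatura.

The harmony at that moment is Bb minor triad (Bb, Db, F); Eb5 is not a chord tone.
It is approached by leap down from Bb5 and left by step up to F5.
Leap in, step out — an appoggiatura.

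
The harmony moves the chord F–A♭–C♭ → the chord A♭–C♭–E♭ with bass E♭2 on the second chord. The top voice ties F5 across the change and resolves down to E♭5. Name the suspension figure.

At the second chord the bass is E♭2. The suspended F5 lies a ninth above the bass; after resolving down by step to E♭5, the interval above the bass becomes an octave.
Suspension figures are named by those two intervals: 9–8.

9–8 suspension.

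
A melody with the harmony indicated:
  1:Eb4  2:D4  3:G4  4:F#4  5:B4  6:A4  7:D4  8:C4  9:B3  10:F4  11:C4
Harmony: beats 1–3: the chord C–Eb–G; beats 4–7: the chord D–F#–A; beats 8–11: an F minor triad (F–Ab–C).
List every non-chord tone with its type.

D4 (beat 2) — escape tone; B4 (beat 5) — appoggiatura; B3 (beat 9) — escape tone.

The harmony at that moment is C minor triad (C, Eb, G); D4 is not a chord tone.
It is approached by step down from Eb4 and left by leap up to G4.
Step in, leap out — an escape tone.
The harmony at that moment is D major triad (D, F#, A); B4 is not a chord tone.
It is approached by leap up from F#4 and left by step down to A4.
Leap in, step out — an appoggiatura.
The harmony at that moment is F minor triad (F, Ab, C); B3 is not a chord tone.
It is approached by step down from C4 and left by leap up to F4.
Step in, leap out — an escape tone.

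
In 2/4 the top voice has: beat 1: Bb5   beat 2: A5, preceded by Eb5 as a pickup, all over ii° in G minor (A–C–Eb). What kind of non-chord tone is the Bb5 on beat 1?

The harmony at that moment is A diminished triad (A, C, Eb); Bb5 is not a chord tone.
It is approached by leap up from Eb5 and left by step down to A5.
Leap in, step out, metrically accented — an appoggiatura.

Appoggiatura.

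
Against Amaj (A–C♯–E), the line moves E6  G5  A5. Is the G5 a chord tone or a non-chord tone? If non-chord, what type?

The harmony at that moment is A major triad (A, C♯, E); G5 is not a chord tone.
It is approached by leap down from E6 and left by step up to A5.
Leap in, step out — an appoggiatura.

Non-chord tone — an appoggiatura.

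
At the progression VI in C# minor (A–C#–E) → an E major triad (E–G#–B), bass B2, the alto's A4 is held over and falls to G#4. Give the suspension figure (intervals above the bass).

At the second chord the bass is B2. The suspended A4 lies a seventh above the bass; after resolving down by step to G#4, the interval above the bass becomes a sixth.
Suspension figures are named by those two intervals: 7–6.

7–6 suspension.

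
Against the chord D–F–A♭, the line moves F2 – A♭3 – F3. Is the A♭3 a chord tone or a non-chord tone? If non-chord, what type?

Chord tone (the fifth of D diminished triad).

D diminished triad contains D, F, A♭; A♭ is the fifth, so it is a chord tone.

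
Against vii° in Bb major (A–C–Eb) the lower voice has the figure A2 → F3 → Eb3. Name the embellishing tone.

The harmony at that moment is A diminished triad (A, C, Eb); F3 is not a chord tone.
It is approached by leap up from A2 and left by step down to Eb3.
Leap in, step out — an appoggiatura.

F3 is an appoggiatura.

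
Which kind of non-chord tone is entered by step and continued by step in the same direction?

Approach: by step. Departure: by step, continuing in the same direction.
Stepwise on both sides with no change of direction means the note fills in the space between two different chord tones — a passing tone. (Had it turned back to its starting note it would be a neighbor tone instead.)

Passing tone.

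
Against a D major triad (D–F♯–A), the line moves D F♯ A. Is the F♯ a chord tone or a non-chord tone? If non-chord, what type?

Chord tone (the third of D major triad).

D major triad contains D, F♯, A; F♯ is the third, so it is a chord tone.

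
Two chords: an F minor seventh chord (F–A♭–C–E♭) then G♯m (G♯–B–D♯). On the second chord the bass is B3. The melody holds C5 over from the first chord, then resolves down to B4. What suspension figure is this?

9–8 suspension.

At the second chord the bass is B3. The suspended C5 lies a ninth above the bass; after resolving down by step to B4, the interval above the bass becomes an octave.
Suspension figures are named by those two intervals: 9–8.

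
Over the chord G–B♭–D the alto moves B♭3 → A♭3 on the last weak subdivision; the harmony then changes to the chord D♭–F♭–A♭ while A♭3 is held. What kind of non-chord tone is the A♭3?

The harmony at that moment is G minor triad (G, B♭, D); A♭3 is not a chord tone.
It is approached by step down from B♭3 and then sustained as the same pitch into the next harmony.
Arriving early and becoming a chord tone when the harmony changes — an anticipation.

A♭3 is an anticipation.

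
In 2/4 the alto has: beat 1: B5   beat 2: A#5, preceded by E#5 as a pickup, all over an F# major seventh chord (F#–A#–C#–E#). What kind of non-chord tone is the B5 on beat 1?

The harmony at that moment is F# major seventh chord (F#, A#, C#, E#); B5 is not a chord tone.
It is approached by leap up from E#5 and left by step down to A#5.
Leap in, step out, metrically accented — an appoggiatura.

Appoggiatura.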